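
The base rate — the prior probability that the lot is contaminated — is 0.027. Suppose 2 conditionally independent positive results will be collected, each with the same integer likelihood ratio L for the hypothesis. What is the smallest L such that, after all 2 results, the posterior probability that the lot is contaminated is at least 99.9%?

190

Prior odds = 0.027/0.973 = 27/973.
Target odds = 0.999/0.001 = 999.
Need L² ≥ 999 ÷ (27/973) = 36001.
189² = 35721 < 36001 ≤ 36100 = 190², so L = 190.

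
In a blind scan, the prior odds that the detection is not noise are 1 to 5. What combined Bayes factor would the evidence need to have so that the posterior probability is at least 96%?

Prior odds = 0.2.
Target odds = 0.96/0.04 = 24.
Required Bayes factor = 24 ÷ 0.2 = 120.

120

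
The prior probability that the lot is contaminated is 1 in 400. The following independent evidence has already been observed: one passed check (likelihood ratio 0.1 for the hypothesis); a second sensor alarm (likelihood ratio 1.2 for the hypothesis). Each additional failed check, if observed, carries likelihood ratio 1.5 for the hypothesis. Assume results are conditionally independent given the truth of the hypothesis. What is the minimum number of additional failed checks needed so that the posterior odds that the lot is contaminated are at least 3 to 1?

23

Prior odds = 0.0025/0.9975 = 1/399.
Combined Bayes factor of the evidence already in hand = 0.1 × 1.2 = 0.12.
Odds after that evidence = (1/399) × 0.12 = 1/3325.
Target odds = 3.
Need 1.5ⁿ ≥ 3 ÷ (1/3325) = 9975.
1.5²² ≈7481.83 falls short of 9975 but 1.5²³ ≈11222.7 reaches it, so n = 23.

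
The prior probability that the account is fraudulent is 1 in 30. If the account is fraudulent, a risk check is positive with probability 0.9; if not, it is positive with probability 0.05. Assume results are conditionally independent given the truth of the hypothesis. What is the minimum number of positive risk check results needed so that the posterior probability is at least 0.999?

4

Prior odds: (1/30) ÷ (29/30) = 1/29.
Likelihood ratio of a positive = 0.9/0.05 = 18.
Target odds: 0.999 ÷ 0.001 = 999.
Require 18ⁿ ≥ 999 ÷ (1/29) = 28971.
18³ = 5832 falls short of 28971 but 18⁴ = 104976 reaches it, so n = 4.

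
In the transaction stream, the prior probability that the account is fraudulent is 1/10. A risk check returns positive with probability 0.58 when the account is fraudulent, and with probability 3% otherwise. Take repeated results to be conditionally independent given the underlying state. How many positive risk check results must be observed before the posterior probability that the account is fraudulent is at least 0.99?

3

Prior odds = 0.1/0.9 = 1/9.
Likelihood ratio of a positive result = 0.58/0.03 = 58/3.
Target odds: 0.99 ÷ 0.01 = 99.
Need (1/9) × (58/3)ⁿ ≥ 99, i.e. (58/3)ⁿ ≥ 891.
(58/3)² = 3364/9 falls short of 891 but (58/3)³ = 195112/27 reaches it, so n = 3.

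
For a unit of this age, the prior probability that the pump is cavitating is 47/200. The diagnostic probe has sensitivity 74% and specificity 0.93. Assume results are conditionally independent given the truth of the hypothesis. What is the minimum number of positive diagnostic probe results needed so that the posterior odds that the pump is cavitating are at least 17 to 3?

2

Prior odds = 0.235/0.765 = 47/153.
False-positive rate = 1 − 0.93 = 0.07; likelihood ratio of a positive = 0.74/0.07 = 74/7.
Target odds = 17/3.
Require (74/7)ⁿ ≥ 17/3 ÷ (47/153) = 867/47.
(74/7)¹ = 74/7 falls short of 867/47 but (74/7)² = 5476/49 reaches it, so n = 2.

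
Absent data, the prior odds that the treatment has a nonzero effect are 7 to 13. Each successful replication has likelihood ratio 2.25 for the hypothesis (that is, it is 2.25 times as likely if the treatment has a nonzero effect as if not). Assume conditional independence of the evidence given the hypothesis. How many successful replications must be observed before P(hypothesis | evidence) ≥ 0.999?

Prior odds = 7/13.
Likelihood ratio per successful replication = 2.25.
Target posterior odds = 0.999/0.001 = 999.
Require 2.25ⁿ ≥ 999 ÷ (7/13) = 12987/7.
2.25⁹ = 387420489/262144 falls short of 12987/7 but 2.25¹⁰ ≈3325.26 reaches it, so n = 10.

10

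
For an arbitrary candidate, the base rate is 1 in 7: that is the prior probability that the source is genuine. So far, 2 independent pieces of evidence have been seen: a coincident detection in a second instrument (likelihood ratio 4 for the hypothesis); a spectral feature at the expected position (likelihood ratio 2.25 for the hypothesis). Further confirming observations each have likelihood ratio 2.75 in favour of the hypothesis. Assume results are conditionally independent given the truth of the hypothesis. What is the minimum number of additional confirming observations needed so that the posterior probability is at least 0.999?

7

Prior odds = (1/7)/(6/7) = 1/6.
Combined Bayes factor of the evidence already in hand = 4 × 2.25 = 9.
Odds after that evidence = (1/6) × 9 = 1.5.
Target odds = 0.999/0.001 = 999.
Need 2.75ⁿ ≥ 999 ÷ 1.5 = 666.
2.75⁶ = 1771561/4096 falls short of 666 but 2.75⁷ = 19487171/16384 reaches it, so n = 7.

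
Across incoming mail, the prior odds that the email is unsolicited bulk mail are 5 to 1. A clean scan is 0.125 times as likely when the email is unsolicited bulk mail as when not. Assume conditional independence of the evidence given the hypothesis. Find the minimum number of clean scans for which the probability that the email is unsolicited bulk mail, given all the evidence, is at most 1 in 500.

Prior odds = 5.
Likelihood ratio per clean scan = 0.125.
Target odds: 0.002 ÷ 0.998 = 1/499.
Need 5 × 0.125ⁿ ≤ 1/499, i.e. 0.125ⁿ ≤ 1/2495.
0.125³ = 0.001953125 is still above 1/2495 but 0.125⁴ = 1/4096 is at or below it, so n = 4.

4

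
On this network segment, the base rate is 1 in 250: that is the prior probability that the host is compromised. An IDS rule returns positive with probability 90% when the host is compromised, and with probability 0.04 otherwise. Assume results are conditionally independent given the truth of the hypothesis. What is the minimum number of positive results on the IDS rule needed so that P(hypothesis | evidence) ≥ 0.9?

3

Prior odds = 0.004/0.996 = 1/249.
Likelihood ratio of a positive result = 0.9/0.04 = 22.5.
Target odds: 0.9 ÷ 0.1 = 9.
Need (1/249) × 22.5ⁿ ≥ 9, i.e. 22.5ⁿ ≥ 2241.
22.5² = 506.25 falls short of 2241 but 22.5³ = 11390.625 reaches it, so n = 3.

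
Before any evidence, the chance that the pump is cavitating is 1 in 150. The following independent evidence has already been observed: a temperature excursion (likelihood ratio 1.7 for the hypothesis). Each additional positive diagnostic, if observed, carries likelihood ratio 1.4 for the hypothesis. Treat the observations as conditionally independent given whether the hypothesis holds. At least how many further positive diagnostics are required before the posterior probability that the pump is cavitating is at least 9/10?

Prior odds = (1/150)/(149/150) = 1/149.
Bayes factor of the evidence already in hand = 1.7.
Odds after that evidence = (1/149) × 1.7 = 17/1490.
Target odds = 0.9/0.1 = 9.
Need 1.4ⁿ ≥ 9 ÷ (17/1490) = 13410/17.
1.4¹⁹ ≈597.63 falls short of 13410/17 but 1.4²⁰ ≈836.683 reaches it, so n = 20.

20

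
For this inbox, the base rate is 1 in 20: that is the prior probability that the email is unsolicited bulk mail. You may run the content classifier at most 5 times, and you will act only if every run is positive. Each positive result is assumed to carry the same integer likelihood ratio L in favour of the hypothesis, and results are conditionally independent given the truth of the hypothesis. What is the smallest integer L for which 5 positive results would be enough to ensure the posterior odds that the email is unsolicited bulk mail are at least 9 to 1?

3

Prior odds = 0.05/0.95 = 1/19.
Target odds = 9.
Need L⁵ ≥ 9 ÷ (1/19) = 171.
2⁵ = 32 < 171 ≤ 243 = 3⁵, so L = 3.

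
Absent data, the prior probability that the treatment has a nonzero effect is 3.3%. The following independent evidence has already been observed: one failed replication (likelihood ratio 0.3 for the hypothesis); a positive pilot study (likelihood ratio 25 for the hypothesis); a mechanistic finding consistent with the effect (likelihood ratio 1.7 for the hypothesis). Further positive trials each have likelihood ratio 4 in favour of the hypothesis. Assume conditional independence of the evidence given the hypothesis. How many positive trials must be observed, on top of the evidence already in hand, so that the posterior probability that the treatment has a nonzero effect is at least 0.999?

Prior odds = 0.033/0.967 = 33/967.
Combined Bayes factor of the evidence already in hand = 0.3 × 25 × 1.7 = 12.75.
Odds after that evidence = (33/967) × 12.75 = 1683/3868.
Target odds = 0.999/0.001 = 999.
Need 4ⁿ ≥ 999 ÷ (1683/3868) = 429348/187.
4⁵ = 1024 falls short of 429348/187 but 4⁶ = 4096 reaches it, so n = 6.

6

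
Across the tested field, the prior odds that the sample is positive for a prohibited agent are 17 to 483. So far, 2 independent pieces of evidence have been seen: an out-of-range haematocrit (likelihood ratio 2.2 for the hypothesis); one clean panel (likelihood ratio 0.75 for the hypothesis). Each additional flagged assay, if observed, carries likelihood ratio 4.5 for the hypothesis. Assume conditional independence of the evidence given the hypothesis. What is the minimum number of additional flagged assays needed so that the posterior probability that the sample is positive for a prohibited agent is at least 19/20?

4

Prior odds = 17/483.
Combined Bayes factor of the evidence already in hand = 2.2 × 0.75 = 1.65.
Odds after that evidence = (17/483) × 1.65 = 187/3220.
Target odds = 0.95/0.05 = 19.
Need 4.5ⁿ ≥ 19 ÷ (187/3220) = 61180/187.
4.5³ = 91.125 falls short of 61180/187 but 4.5⁴ = 410.0625 reaches it, so n = 4.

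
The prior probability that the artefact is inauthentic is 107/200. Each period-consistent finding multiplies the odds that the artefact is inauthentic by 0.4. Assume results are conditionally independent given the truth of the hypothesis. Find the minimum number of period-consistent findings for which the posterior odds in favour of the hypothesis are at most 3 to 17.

Prior odds: 0.535 ÷ 0.465 = 107/93.
Likelihood ratio per period-consistent finding = 0.4.
Target odds = 3/17.
Require 0.4ⁿ ≤ 3/17 ÷ (107/93) = 279/1819.
0.4² = 0.16 is still above 279/1819 but 0.4³ = 0.064 is at or below it, so n = 3.

3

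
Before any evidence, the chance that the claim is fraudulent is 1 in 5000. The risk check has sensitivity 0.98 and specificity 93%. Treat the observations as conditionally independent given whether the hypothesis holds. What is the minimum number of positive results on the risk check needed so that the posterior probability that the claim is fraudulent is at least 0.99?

5

Prior odds = 0.0002/0.9998 = 1/4999.
False-positive rate = 1 − 0.93 = 0.07; likelihood ratio of a positive = 0.98/0.07 = 14.
Target posterior odds = 0.99/0.01 = 99.
Require 14ⁿ ≥ 99 ÷ (1/4999) = 494901.
14⁴ = 38416 falls short of 494901 but 14⁵ = 537824 reaches it, so n = 5.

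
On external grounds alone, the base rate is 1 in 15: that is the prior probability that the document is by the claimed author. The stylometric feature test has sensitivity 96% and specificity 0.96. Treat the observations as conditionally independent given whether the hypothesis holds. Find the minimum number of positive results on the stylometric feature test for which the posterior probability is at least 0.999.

Prior odds = (1/15)/(14/15) = 1/14.
False-positive rate = 1 − 0.96 = 0.04; likelihood ratio of a positive = 0.96/0.04 = 24.
Target odds: 0.999 ÷ 0.001 = 999.
Need (1/14) × 24ⁿ ≥ 999, i.e. 24ⁿ ≥ 13986.
24³ = 13824 falls short of 13986 but 24⁴ = 331776 reaches it, so n = 4.

4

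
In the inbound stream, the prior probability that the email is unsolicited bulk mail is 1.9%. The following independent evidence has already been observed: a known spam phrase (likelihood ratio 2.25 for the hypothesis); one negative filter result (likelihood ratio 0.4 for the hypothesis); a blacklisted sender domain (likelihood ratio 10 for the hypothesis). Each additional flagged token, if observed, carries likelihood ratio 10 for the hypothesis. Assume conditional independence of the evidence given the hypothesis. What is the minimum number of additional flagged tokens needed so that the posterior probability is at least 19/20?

Prior odds = 0.019/0.981 = 19/981.
Combined Bayes factor of the evidence already in hand = 2.25 × 0.4 × 10 = 9.
Odds after that evidence = (19/981) × 9 = 19/109.
Target odds = 0.95/0.05 = 19.
Need 10ⁿ ≥ 19 ÷ (19/109) = 109.
10² = 100 falls short of 109 but 10³ = 1000 reaches it, so n = 3.

3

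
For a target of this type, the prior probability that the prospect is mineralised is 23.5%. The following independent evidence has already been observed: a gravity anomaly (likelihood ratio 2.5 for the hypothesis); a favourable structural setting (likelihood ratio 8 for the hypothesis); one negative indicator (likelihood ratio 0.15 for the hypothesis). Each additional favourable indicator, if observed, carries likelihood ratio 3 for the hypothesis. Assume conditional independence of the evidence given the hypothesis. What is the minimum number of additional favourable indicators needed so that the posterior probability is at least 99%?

Prior odds = 0.235/0.765 = 47/153.
Combined Bayes factor of the evidence already in hand = 2.5 × 8 × 0.15 = 3.
Odds after that evidence = (47/153) × 3 = 47/51.
Target odds = 0.99/0.01 = 99.
Need 3ⁿ ≥ 99 ÷ (47/51) = 5049/47.
3⁴ = 81 falls short of 5049/47 but 3⁵ = 243 reaches it, so n = 5.

5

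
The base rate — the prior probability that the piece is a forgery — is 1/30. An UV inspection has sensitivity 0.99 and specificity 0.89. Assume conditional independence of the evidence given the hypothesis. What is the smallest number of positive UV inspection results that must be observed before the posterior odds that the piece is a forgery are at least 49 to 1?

Prior odds: (1/30) ÷ (29/30) = 1/29.
False-positive rate = 1 − 0.89 = 0.11; likelihood ratio of a positive = 0.99/0.11 = 9.
Target odds = 49.
Need (1/29) × 9ⁿ ≥ 49, i.e. 9ⁿ ≥ 1421.
9³ = 729 falls short of 1421 but 9⁴ = 6561 reaches it, so n = 4.

4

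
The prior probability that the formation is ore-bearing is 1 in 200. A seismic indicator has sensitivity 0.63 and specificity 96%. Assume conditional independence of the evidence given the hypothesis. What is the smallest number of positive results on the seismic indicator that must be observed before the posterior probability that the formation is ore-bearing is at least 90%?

Prior odds: 0.005 ÷ 0.995 = 1/199.
False-positive rate = 1 − 0.96 = 0.04; likelihood ratio of a positive = 0.63/0.04 = 15.75.
Target posterior odds = 0.9/0.1 = 9.
Need (1/199) × 15.75ⁿ ≥ 9, i.e. 15.75ⁿ ≥ 1791.
15.75² = 248.0625 falls short of 1791 but 15.75³ = 3906.984375 reaches it, so n = 3.

3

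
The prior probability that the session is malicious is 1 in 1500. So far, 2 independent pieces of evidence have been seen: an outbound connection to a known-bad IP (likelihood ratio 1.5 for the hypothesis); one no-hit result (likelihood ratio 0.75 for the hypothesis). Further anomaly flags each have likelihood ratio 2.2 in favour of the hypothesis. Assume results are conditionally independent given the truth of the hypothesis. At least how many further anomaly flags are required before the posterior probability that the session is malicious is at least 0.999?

Prior odds = (1/1500)/(1499/1500) = 1/1499.
Combined Bayes factor of the evidence already in hand = 1.5 × 0.75 = 1.125.
Odds after that evidence = (1/1499) × 1.125 = 9/11992.
Target odds = 0.999/0.001 = 999.
Need 2.2ⁿ ≥ 999 ÷ (9/11992) = 1331112.
2.2¹⁷ ≈662500 falls short of 1331112 but 2.2¹⁸ ≈1.4575e+06 reaches it, so n = 18.

18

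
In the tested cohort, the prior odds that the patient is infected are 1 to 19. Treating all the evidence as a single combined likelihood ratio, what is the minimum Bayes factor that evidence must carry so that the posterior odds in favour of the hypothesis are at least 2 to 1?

38

Prior odds = 1/19.
Target odds = 2.
Required Bayes factor = 2 ÷ (1/19) = 38.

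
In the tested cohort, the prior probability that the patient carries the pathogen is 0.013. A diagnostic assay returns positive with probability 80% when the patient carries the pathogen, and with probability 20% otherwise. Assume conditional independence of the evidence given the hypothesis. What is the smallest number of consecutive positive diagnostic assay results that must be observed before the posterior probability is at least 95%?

6

Prior odds = 0.013/0.987 = 13/987.
Likelihood ratio of a positive result = 0.8/0.2 = 4.
Target odds: 0.95 ÷ 0.05 = 19.
Need (13/987) × 4ⁿ ≥ 19, i.e. 4ⁿ ≥ 18753/13.
4⁵ = 1024 falls short of 18753/13 but 4⁶ = 4096 reaches it, so n = 6.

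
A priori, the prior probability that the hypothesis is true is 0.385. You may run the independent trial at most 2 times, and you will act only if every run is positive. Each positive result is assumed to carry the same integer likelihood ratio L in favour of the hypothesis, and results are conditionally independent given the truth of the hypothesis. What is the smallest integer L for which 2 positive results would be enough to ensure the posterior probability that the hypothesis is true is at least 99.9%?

40

Prior odds = 0.385/0.615 = 77/123.
Target odds = 0.999/0.001 = 999.
Need L² ≥ 999 ÷ (77/123) = 122877/77.
39² = 1521 < 122877/77 ≤ 1600 = 40², so L = 40.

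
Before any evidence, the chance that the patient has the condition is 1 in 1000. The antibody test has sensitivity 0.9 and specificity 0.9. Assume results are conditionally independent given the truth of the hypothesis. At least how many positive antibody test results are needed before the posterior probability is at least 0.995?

6

Prior odds = 0.001/0.999 = 1/999.
False-positive rate = 1 − 0.9 = 0.1; likelihood ratio of a positive = 0.9/0.1 = 9.
Target posterior odds = 0.995/0.005 = 199.
Require 9ⁿ ≥ 199 ÷ (1/999) = 198801.
9⁵ = 59049 falls short of 198801 but 9⁶ = 531441 reaches it, so n = 6.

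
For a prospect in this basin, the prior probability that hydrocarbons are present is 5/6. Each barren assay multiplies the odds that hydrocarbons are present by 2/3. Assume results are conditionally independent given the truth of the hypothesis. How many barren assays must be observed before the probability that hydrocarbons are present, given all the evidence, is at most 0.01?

16

Prior odds = (5/6)/(1/6) = 5.
Likelihood ratio per barren assay = 2/3.
Target odds: 0.01 ÷ 0.99 = 1/99.
Need 5 × (2/3)ⁿ ≤ 1/99, i.e. (2/3)ⁿ ≤ 1/495.
(2/3)¹⁵ = 32768/14348907 is still above 1/495 but (2/3)¹⁶ = 65536/43046721 is at or below it, so n = 16.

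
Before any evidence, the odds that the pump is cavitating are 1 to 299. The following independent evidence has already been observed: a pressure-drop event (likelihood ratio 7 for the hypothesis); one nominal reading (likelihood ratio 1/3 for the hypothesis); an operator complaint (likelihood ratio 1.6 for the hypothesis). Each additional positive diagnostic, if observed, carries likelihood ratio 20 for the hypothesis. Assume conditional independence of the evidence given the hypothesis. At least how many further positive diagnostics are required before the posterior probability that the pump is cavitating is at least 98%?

3

Prior odds = 1/299.
Combined Bayes factor of the evidence already in hand = 7 × (1/3) × 1.6 = 56/15.
Odds after that evidence = (1/299) × 56/15 = 56/4485.
Target odds = 0.98/0.02 = 49.
Need 20ⁿ ≥ 49 ÷ (56/4485) = 3924.375.
20² = 400 falls short of 3924.375 but 20³ = 8000 reaches it, so n = 3.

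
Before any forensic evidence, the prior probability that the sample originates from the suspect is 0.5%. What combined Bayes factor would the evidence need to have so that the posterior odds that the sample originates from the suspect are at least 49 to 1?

Prior odds = 0.005/0.995 = 1/199.
Target odds = 49.
Required Bayes factor = 49 ÷ (1/199) = 9751.

9751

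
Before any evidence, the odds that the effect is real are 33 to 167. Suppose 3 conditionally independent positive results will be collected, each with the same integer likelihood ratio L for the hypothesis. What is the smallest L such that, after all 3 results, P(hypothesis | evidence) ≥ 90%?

Prior odds = 33/167.
Target odds = 0.9/0.1 = 9.
Need L³ ≥ 9 ÷ (33/167) = 501/11.
3³ = 27 < 501/11 ≤ 64 = 4³, so L = 4.

4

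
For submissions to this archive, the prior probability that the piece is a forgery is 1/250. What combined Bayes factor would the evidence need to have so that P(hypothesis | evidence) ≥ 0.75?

747

Prior odds = 0.004/0.996 = 1/249.
Target odds = 0.75/0.25 = 3.
Required Bayes factor = 3 ÷ (1/249) = 747.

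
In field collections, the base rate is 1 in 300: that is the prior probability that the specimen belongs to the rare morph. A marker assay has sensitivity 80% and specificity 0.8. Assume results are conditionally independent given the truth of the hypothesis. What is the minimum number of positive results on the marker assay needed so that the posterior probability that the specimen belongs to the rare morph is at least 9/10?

Prior odds: (1/300) ÷ (299/300) = 1/299.
False-positive rate = 1 − 0.8 = 0.2; likelihood ratio of a positive = 0.8/0.2 = 4.
Target posterior odds = 0.9/0.1 = 9.
Require 4ⁿ ≥ 9 ÷ (1/299) = 2691.
4⁵ = 1024 falls short of 2691 but 4⁶ = 4096 reaches it, so n = 6.

6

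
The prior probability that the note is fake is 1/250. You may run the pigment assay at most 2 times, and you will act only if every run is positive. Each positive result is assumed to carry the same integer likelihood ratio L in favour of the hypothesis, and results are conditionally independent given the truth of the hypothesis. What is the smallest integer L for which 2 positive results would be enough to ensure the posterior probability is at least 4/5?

32

Prior odds = 0.004/0.996 = 1/249.
Target odds = 0.8/0.2 = 4.
Need L² ≥ 4 ÷ (1/249) = 996.
31² = 961 < 996 ≤ 1024 = 32², so L = 32.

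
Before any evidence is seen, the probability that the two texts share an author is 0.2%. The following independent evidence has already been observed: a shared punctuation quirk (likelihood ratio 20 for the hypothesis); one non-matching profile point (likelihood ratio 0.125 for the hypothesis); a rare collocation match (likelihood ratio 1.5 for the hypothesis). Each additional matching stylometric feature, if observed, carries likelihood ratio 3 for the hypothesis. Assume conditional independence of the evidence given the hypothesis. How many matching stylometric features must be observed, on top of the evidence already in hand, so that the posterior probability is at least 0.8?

6

Prior odds = 0.002/0.998 = 1/499.
Combined Bayes factor of the evidence already in hand = 20 × 0.125 × 1.5 = 3.75.
Odds after that evidence = (1/499) × 3.75 = 15/1996.
Target odds = 0.8/0.2 = 4.
Need 3ⁿ ≥ 4 ÷ (15/1996) = 7984/15.
3⁵ = 243 falls short of 7984/15 but 3⁶ = 729 reaches it, so n = 6.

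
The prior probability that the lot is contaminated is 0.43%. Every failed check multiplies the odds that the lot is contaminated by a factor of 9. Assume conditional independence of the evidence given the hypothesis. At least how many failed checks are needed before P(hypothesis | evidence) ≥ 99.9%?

Prior odds: 0.0043 ÷ 0.9957 = 43/9957.
Likelihood ratio per failed check = 9.
Target odds: 0.999 ÷ 0.001 = 999.
Need (43/9957) × 9ⁿ ≥ 999, i.e. 9ⁿ ≥ 9947043/43.
9⁵ = 59049 falls short of 9947043/43 but 9⁶ = 531441 reaches it, so n = 6.

6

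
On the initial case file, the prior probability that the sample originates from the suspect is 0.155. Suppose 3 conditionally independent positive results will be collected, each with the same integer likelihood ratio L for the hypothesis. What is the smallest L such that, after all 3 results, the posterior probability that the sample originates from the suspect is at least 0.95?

Prior odds = 0.155/0.845 = 31/169.
Target odds = 0.95/0.05 = 19.
Need L³ ≥ 19 ÷ (31/169) = 3211/31.
4³ = 64 < 3211/31 ≤ 125 = 5³, so L = 5.

5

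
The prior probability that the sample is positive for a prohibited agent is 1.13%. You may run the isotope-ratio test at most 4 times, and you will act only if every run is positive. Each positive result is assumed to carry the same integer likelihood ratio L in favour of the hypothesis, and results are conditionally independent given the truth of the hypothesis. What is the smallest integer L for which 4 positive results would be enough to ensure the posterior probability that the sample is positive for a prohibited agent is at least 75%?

5

Prior odds = 0.0113/0.9887 = 113/9887.
Target odds = 0.75/0.25 = 3.
Need L⁴ ≥ 3 ÷ (113/9887) = 29661/113.
4⁴ = 256 < 29661/113 ≤ 625 = 5⁴, so L = 5.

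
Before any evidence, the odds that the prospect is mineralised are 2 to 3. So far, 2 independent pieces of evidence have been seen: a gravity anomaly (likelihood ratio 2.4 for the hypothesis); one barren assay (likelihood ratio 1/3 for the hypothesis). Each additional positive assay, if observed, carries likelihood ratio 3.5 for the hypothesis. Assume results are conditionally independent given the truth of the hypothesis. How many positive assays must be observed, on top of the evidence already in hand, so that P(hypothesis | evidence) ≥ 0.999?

Prior odds = 2/3.
Combined Bayes factor of the evidence already in hand = 2.4 × (1/3) = 0.8.
Odds after that evidence = (2/3) × 0.8 = 8/15.
Target odds = 0.999/0.001 = 999.
Need 3.5ⁿ ≥ 999 ÷ (8/15) = 1873.125.
3.5⁶ = 1838.265625 falls short of 1873.125 but 3.5⁷ = 823543/128 reaches it, so n = 7.

7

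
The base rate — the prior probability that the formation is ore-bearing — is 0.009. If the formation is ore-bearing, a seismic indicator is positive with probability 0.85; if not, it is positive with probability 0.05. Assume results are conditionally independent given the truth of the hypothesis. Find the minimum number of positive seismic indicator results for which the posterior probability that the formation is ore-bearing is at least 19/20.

3

Prior odds = 0.009/0.991 = 9/991.
Likelihood ratio of a positive = 0.85/0.05 = 17.
Target posterior odds = 0.95/0.05 = 19.
Require 17ⁿ ≥ 19 ÷ (9/991) = 18829/9.
17² = 289 falls short of 18829/9 but 17³ = 4913 reaches it, so n = 3.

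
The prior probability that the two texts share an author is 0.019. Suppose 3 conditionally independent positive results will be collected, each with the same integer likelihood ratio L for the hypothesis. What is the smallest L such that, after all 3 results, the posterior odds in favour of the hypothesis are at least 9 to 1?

8

Prior odds = 0.019/0.981 = 19/981.
Target odds = 9.
Need L³ ≥ 9 ÷ (19/981) = 8829/19.
7³ = 343 < 8829/19 ≤ 512 = 8³, so L = 8.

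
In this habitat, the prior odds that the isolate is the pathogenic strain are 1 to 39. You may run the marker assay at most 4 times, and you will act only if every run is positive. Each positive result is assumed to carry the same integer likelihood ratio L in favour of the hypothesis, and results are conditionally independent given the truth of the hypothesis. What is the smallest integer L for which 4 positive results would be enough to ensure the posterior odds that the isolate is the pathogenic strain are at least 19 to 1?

6

Prior odds = 1/39.
Target odds = 19.
Need L⁴ ≥ 19 ÷ (1/39) = 741.
5⁴ = 625 < 741 ≤ 1296 = 6⁴, so L = 6.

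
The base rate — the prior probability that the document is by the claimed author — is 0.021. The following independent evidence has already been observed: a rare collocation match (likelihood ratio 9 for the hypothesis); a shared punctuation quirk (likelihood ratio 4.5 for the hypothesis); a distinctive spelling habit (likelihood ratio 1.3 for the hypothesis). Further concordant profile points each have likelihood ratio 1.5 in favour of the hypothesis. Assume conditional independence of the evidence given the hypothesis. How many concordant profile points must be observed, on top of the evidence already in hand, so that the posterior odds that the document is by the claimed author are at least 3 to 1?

3

Prior odds = 0.021/0.979 = 21/979.
Combined Bayes factor of the evidence already in hand = 9 × 4.5 × 1.3 = 52.65.
Odds after that evidence = (21/979) × 52.65 = 22113/19580.
Target odds = 3.
Need 1.5ⁿ ≥ 3 ÷ (22113/19580) = 19580/7371.
1.5² = 2.25 falls short of 19580/7371 but 1.5³ = 3.375 reaches it, so n = 3.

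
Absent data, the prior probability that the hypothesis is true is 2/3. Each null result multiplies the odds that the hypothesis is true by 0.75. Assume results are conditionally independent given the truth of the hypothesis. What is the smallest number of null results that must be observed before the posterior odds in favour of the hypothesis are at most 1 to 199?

Prior odds: (2/3) ÷ (1/3) = 2.
Likelihood ratio per null result = 0.75.
Target odds = 1/199.
Require 0.75ⁿ ≤ 1/199 ÷ 2 = 1/398.
0.75²⁰ ≈0.00317121 is still above 1/398 but 0.75²¹ ≈0.00237841 is at or below it, so n = 21.

21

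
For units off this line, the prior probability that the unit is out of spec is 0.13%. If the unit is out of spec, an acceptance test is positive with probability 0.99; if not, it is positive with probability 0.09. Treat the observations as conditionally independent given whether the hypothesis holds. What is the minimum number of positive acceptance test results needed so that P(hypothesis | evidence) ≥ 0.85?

Prior odds: 0.0013 ÷ 0.9987 = 13/9987.
Likelihood ratio of a positive = 0.99/0.09 = 11.
Target odds: 0.85 ÷ 0.15 = 17/3.
Require 11ⁿ ≥ 17/3 ÷ (13/9987) = 56593/13.
11³ = 1331 falls short of 56593/13 but 11⁴ = 14641 reaches it, so n = 4.

4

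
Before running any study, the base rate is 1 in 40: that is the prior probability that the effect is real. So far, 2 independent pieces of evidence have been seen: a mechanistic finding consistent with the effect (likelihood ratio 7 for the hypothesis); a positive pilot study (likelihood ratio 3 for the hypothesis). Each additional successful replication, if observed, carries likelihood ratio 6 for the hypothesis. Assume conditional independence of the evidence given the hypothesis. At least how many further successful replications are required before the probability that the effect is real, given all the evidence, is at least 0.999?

Prior odds = 0.025/0.975 = 1/39.
Combined Bayes factor of the evidence already in hand = 7 × 3 = 21.
Odds after that evidence = (1/39) × 21 = 7/13.
Target odds = 0.999/0.001 = 999.
Need 6ⁿ ≥ 999 ÷ (7/13) = 12987/7.
6⁴ = 1296 falls short of 12987/7 but 6⁵ = 7776 reaches it, so n = 5.

5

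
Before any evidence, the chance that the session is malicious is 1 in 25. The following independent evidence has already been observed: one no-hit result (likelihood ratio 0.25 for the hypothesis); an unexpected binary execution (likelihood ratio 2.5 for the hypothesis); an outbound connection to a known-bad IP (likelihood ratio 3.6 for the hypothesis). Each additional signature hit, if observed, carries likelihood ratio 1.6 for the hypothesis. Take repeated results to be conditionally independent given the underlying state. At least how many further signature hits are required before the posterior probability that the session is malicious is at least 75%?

8

Prior odds = 0.04/0.96 = 1/24.
Combined Bayes factor of the evidence already in hand = 0.25 × 2.5 × 3.6 = 2.25.
Odds after that evidence = (1/24) × 2.25 = 0.09375.
Target odds = 0.75/0.25 = 3.
Need 1.6ⁿ ≥ 3 ÷ 0.09375 = 32.
1.6⁷ = 2097152/78125 falls short of 32 but 1.6⁸ = 16777216/390625 reaches it, so n = 8.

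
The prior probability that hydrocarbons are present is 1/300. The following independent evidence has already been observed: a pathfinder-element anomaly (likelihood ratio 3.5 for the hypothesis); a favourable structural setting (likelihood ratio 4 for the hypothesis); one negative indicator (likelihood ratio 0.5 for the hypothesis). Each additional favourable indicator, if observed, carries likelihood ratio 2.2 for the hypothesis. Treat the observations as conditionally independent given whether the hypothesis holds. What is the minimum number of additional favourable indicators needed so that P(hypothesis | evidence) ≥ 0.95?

9

Prior odds = (1/300)/(299/300) = 1/299.
Combined Bayes factor of the evidence already in hand = 3.5 × 4 × 0.5 = 7.
Odds after that evidence = (1/299) × 7 = 7/299.
Target odds = 0.95/0.05 = 19.
Need 2.2ⁿ ≥ 19 ÷ (7/299) = 5681/7.
2.2⁸ = 214358881/390625 falls short of 5681/7 but 2.2⁹ ≈1207.27 reaches it, so n = 9.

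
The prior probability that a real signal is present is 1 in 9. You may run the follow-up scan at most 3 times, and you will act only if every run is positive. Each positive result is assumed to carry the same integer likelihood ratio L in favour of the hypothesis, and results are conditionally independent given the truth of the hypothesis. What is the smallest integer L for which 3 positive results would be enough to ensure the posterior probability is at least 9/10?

5

Prior odds = (1/9)/(8/9) = 0.125.
Target odds = 0.9/0.1 = 9.
Need L³ ≥ 9 ÷ 0.125 = 72.
4³ = 64 < 72 ≤ 125 = 5³, so L = 5.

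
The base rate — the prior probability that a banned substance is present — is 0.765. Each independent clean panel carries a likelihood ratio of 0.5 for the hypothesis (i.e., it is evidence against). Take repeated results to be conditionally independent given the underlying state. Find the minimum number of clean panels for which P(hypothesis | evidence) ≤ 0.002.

11

Prior odds = 0.765/0.235 = 153/47.
Likelihood ratio per clean panel = 0.5.
Target posterior odds = 0.002/0.998 = 1/499.
Require 0.5ⁿ ≤ 1/499 ÷ (153/47) = 47/76347.
0.5¹⁰ = 1/1024 is still above 47/76347 but 0.5¹¹ = 1/2048 is at or below it, so n = 11.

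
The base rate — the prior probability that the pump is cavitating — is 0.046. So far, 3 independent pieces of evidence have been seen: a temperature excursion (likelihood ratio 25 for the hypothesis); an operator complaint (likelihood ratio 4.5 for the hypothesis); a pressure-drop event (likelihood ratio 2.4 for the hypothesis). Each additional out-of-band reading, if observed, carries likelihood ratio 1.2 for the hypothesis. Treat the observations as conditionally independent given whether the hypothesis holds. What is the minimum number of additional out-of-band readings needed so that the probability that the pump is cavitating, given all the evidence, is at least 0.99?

12

Prior odds = 0.046/0.954 = 23/477.
Combined Bayes factor of the evidence already in hand = 25 × 4.5 × 2.4 = 270.
Odds after that evidence = (23/477) × 270 = 690/53.
Target odds = 0.99/0.01 = 99.
Need 1.2ⁿ ≥ 99 ÷ (690/53) = 1749/230.
1.2¹¹ = 362797056/48828125 falls short of 1749/230 but 1.2¹² ≈8.9161 reaches it, so n = 12.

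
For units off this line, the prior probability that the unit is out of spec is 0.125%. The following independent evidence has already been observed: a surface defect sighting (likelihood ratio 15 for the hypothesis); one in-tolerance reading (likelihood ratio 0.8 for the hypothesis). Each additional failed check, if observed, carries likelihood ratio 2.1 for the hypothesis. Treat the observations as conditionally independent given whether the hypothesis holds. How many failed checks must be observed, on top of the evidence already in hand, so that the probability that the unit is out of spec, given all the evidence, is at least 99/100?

Prior odds = 0.00125/0.99875 = 1/799.
Combined Bayes factor of the evidence already in hand = 15 × 0.8 = 12.
Odds after that evidence = (1/799) × 12 = 12/799.
Target odds = 0.99/0.01 = 99.
Need 2.1ⁿ ≥ 99 ÷ (12/799) = 6591.75.
2.1¹¹ ≈3502.78 falls short of 6591.75 but 2.1¹² ≈7355.83 reaches it, so n = 12.

12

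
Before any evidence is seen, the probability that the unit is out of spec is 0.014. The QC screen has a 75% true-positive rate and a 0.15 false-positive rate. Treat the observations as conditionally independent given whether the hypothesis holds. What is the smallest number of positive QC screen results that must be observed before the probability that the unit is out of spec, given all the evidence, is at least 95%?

Prior odds = 0.014/0.986 = 7/493.
Likelihood ratio of a positive result = 0.75/0.15 = 5.
Target posterior odds = 0.95/0.05 = 19.
Need (7/493) × 5ⁿ ≥ 19, i.e. 5ⁿ ≥ 9367/7.
5⁴ = 625 falls short of 9367/7 but 5⁵ = 3125 reaches it, so n = 5.

5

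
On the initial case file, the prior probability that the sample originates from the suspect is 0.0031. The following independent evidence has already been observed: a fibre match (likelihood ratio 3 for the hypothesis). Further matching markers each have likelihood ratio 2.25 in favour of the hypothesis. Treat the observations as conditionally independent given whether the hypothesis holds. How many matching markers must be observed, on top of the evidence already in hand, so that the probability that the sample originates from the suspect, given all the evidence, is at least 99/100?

12

Prior odds = 0.0031/0.9969 = 31/9969.
Bayes factor of the evidence already in hand = 3.
Odds after that evidence = (31/9969) × 3 = 31/3323.
Target odds = 0.99/0.01 = 99.
Need 2.25ⁿ ≥ 99 ÷ (31/3323) = 328977/31.
2.25¹¹ ≈7481.83 falls short of 328977/31 but 2.25¹² ≈16834.1 reaches it, so n = 12.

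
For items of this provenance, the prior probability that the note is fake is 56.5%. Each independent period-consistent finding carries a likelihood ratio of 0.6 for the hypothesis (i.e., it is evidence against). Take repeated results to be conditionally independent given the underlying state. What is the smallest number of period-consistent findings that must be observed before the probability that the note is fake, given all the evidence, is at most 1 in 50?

9

Prior odds: 0.565 ÷ 0.435 = 113/87.
Likelihood ratio per period-consistent finding = 0.6.
Target odds: 0.02 ÷ 0.98 = 1/49.
Require 0.6ⁿ ≤ 1/49 ÷ (113/87) = 87/5537.
0.6⁸ = 6561/390625 is still above 87/5537 but 0.6⁹ = 19683/1953125 is at or below it, so n = 9.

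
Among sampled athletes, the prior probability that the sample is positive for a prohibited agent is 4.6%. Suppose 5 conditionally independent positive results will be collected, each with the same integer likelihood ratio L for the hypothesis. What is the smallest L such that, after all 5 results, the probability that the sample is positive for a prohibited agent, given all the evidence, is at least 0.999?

Prior odds = 0.046/0.954 = 23/477.
Target odds = 0.999/0.001 = 999.
Need L⁵ ≥ 999 ÷ (23/477) = 476523/23.
7⁵ = 16807 < 476523/23 ≤ 32768 = 8⁵, so L = 8.

8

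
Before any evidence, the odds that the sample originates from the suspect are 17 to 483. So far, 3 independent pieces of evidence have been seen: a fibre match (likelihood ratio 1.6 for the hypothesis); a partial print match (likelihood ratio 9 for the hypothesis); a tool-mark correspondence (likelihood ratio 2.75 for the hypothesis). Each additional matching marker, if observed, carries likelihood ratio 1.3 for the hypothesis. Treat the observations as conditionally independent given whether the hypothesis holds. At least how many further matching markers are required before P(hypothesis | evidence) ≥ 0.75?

Prior odds = 17/483.
Combined Bayes factor of the evidence already in hand = 1.6 × 9 × 2.75 = 39.6.
Odds after that evidence = (17/483) × 39.6 = 1122/805.
Target odds = 0.75/0.25 = 3.
Need 1.3ⁿ ≥ 3 ÷ (1122/805) = 805/374.
1.3² = 1.69 falls short of 805/374 but 1.3³ = 2.197 reaches it, so n = 3.

3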